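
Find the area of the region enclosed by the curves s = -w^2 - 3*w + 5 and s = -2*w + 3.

Both boundary curves give s as a function of w, so integrate with respect to w. Setting them equal: -w^2 - w + 2 = 0, i.e. -(w - 1)*(w + 2) = 0, so they meet at w = -2, 1.
For w in [-2, 1], s = -w^2 - 3*w + 5 is on the right; area = ∫[-2,1] (-w^2 - w + 2) dw = 9/2.

9/2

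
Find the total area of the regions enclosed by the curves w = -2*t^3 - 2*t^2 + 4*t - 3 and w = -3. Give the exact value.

Set the curves equal: -2*t^3 - 2*t^2 + 4*t - 3 = -3, so -2*t^3 - 2*t^2 + 4*t = 0, which factors as -2*t*(t - 1)*(t + 2) = 0. The curves meet at t = -2, 0, 1.
On [-2, 0], w = -3 is on top; that piece has area ∫[-2,0] (-(-2*t^3 - 2*t^2 + 4*t)) dt = 16/3.
On [0, 1], w = -2*t^3 - 2*t^2 + 4*t - 3 is on top; that piece has area ∫[0,1] (-2*t^3 - 2*t^2 + 4*t) dt = 5/6.
Total enclosed area = 16/3 + 5/6 = 37/6.

37/6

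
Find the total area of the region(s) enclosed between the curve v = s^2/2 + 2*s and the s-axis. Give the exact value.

16/3

The curve meets the s-axis where s^2/2 + 2*s = 0, i.e. s*(s + 4)/2 = 0, at s = -4, 0.
On [-4, 0] the curve lies below the axis; ∫[-4,0] (s^2/2 + 2*s) ds = -16/3, giving area 16/3.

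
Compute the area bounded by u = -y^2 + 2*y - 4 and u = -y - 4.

Both boundary curves give u as a function of y, so integrate with respect to y. Setting them equal: -y^2 + 3*y = 0, i.e. -y*(y - 3) = 0, so they meet at y = 0, 3.
For y in [0, 3], u = -y^2 + 2*y - 4 is on the right; area = ∫[0,3] (-y^2 + 3*y) dy = 9/2.

9/2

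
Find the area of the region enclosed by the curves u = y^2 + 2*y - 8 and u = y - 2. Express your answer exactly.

Both boundary curves give u as a function of y, so integrate with respect to y. Setting them equal: y^2 + y - 6 = 0, i.e. (y - 2)*(y + 3) = 0, so they meet at y = -3, 2.
For y in [-3, 2], u = y^2 + 2*y - 8 is on the left; area = ∫[-3,2] (-(y^2 + y - 6)) dy = 125/6.

125/6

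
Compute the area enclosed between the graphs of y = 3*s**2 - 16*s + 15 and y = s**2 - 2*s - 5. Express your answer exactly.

9

Set the curves equal: 3*s**2 - 16*s + 15 = s**2 - 2*s - 5, so 2*s**2 - 14*s + 20 = 0, which factors as 2*(s - 5)*(s - 2) = 0. The curves meet at s = 2, 5.
On [2, 5], y = s**2 - 2*s - 5 is on top; that piece has area ∫[2,5] (-(2*s**2 - 14*s + 20)) ds = 9.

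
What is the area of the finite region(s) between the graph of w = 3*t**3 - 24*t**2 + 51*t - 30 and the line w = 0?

The curve meets the t-axis where 3*t**3 - 24*t**2 + 51*t - 30 = 0, i.e. 3*(t - 5)*(t - 2)*(t - 1) = 0, at t = 1, 2, 5.
On [1, 2] the curve lies above the axis; ∫[1,2] (3*t**3 - 24*t**2 + 51*t - 30) dt = 7/4, giving area 7/4.
On [2, 5] the curve lies below the axis; ∫[2,5] (3*t**3 - 24*t**2 + 51*t - 30) dt = -135/4, giving area 135/4.
Total area = 7/4 + 135/4 = 71/2.

71/2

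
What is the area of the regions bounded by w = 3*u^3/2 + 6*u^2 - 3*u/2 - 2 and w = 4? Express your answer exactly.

253/8

Set the curves equal: 3*u^3/2 + 6*u^2 - 3*u/2 - 2 = 4, so 3*u^3/2 + 6*u^2 - 3*u/2 - 6 = 0, which factors as 3*(u - 1)*(u + 1)*(u + 4)/2 = 0. The curves meet at u = -4, -1, 1.
On [-4, -1], w = 3*u^3/2 + 6*u^2 - 3*u/2 - 2 is on top; that piece has area ∫[-4,-1] (3*u^3/2 + 6*u^2 - 3*u/2 - 6) du = 189/8.
On [-1, 1], w = 4 is on top; that piece has area ∫[-1,1] (-(3*u^3/2 + 6*u^2 - 3*u/2 - 6)) du = 8.
Total enclosed area = 189/8 + 8 = 253/8.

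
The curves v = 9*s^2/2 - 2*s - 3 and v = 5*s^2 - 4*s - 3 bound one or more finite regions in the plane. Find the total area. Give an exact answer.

Set the curves equal: 9*s^2/2 - 2*s - 3 = 5*s^2 - 4*s - 3, so -s^2/2 + 2*s = 0, which factors as -s*(s - 4)/2 = 0. The curves meet at s = 0, 4.
On [0, 4], v = 9*s^2/2 - 2*s - 3 is on top; that piece has area ∫[0,4] (-s^2/2 + 2*s) ds = 16/3.

16/3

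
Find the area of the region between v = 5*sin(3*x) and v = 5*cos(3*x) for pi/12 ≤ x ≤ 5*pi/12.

On [pi/12, 5*pi/12], (5*sin(3*x)) - (5*cos(3*x)) = 5*sin(3*x) - 5*cos(3*x) is ≥ 0 throughout, so the area is a single integral of |5*sin(3*x) - 5*cos(3*x)|.
∫[pi/12,5*pi/12] (5*sin(3*x) - 5*cos(3*x)) dx = 10*sqrt(2)/3.

10*sqrt(2)/3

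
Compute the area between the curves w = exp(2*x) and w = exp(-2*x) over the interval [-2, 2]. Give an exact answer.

The difference (exp(2*x)) - (exp(-2*x)) = exp(2*x) - exp(-2*x) changes sign at x = 0 inside [-2, 2], so split the integral there.
∫[-2,0] (exp(2*x) - exp(-2*x)) dx = -exp(4)/2 - exp(-4)/2 + 1; the area of that piece is -1 + exp(-4)/2 + exp(4)/2.
∫[0,2] (exp(2*x) - exp(-2*x)) dx = -1 + exp(-4)/2 + exp(4)/2.
Total area = (-1 + exp(-4)/2 + exp(4)/2) + (-1 + exp(-4)/2 + exp(4)/2) = -2 + exp(-4) + exp(4).

-2 + exp(-4) + exp(4)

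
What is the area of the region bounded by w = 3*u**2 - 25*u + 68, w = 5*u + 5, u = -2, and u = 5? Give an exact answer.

The difference (3*u**2 - 25*u + 68) - (5*u + 5) = 3*u**2 - 30*u + 63 changes sign at u = 3 inside [-2, 5], so split the integral there.
∫[-2,3] (3*u**2 - 30*u + 63) du = 275.
∫[3,5] (3*u**2 - 30*u + 63) du = -16; the area of that piece is 16.
Total area = 275 + 16 = 291.

291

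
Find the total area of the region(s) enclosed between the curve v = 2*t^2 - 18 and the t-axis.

72

The curve meets the t-axis where 2*t^2 - 18 = 0, i.e. 2*(t - 3)*(t + 3) = 0, at t = -3, 3.
On [-3, 3] the curve lies below the axis; ∫[-3,3] (2*t^2 - 18) dt = -72, giving area 72.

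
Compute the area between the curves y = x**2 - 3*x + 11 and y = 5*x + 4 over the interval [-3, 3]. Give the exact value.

The difference (x**2 - 3*x + 11) - (5*x + 4) = x**2 - 8*x + 7 changes sign at x = 1 inside [-3, 3], so split the integral there.
∫[-3,1] (x**2 - 8*x + 7) dx = 208/3.
∫[1,3] (x**2 - 8*x + 7) dx = -28/3; the area of that piece is 28/3.
Total area = 208/3 + 28/3 = 236/3.

236/3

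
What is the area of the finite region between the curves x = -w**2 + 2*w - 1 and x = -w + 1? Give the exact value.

1/6

Both boundary curves give x as a function of w, so integrate with respect to w. Setting them equal: -w**2 + 3*w - 2 = 0, i.e. -(w - 2)*(w - 1) = 0, so they meet at w = 1, 2.
For w in [1, 2], x = -w**2 + 2*w - 1 is on the right; area = ∫[1,2] (-w**2 + 3*w - 2) dw = 1/6.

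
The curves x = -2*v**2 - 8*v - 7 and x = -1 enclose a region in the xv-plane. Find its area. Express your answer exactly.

8/3

Both boundary curves give x as a function of v, so integrate with respect to v. Setting them equal: -2*v**2 - 8*v - 6 = 0, i.e. -2*(v + 1)*(v + 3) = 0, so they meet at v = -3, -1.
For v in [-3, -1], x = -2*v**2 - 8*v - 7 is on the right; area = ∫[-3,-1] (-2*v**2 - 8*v - 6) dv = 8/3.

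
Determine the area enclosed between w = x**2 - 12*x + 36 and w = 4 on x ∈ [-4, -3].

259/3

On [-4, -3], (x**2 - 12*x + 36) - (4) = x**2 - 12*x + 32 is ≥ 0 throughout, so the area is a single integral of |x**2 - 12*x + 32|.
∫[-4,-3] (x**2 - 12*x + 32) dx = 259/3.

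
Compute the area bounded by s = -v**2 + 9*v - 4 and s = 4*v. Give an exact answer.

9/2

Both boundary curves give s as a function of v, so integrate with respect to v. Setting them equal: -v**2 + 5*v - 4 = 0, i.e. -(v - 4)*(v - 1) = 0, so they meet at v = 1, 4.
For v in [1, 4], s = -v**2 + 9*v - 4 is on the right; area = ∫[1,4] (-v**2 + 5*v - 4) dv = 9/2.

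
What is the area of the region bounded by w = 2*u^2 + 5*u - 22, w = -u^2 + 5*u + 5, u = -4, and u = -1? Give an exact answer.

The difference (2*u^2 + 5*u - 22) - (-u^2 + 5*u + 5) = 3*u^2 - 27 changes sign at u = -3 inside [-4, -1], so split the integral there.
∫[-4,-3] (3*u^2 - 27) du = 10.
∫[-3,-1] (3*u^2 - 27) du = -28; the area of that piece is 28.
Total area = 10 + 28 = 38.

38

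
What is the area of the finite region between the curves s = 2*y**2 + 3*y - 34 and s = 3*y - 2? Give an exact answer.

Both boundary curves give s as a function of y, so integrate with respect to y. Setting them equal: 2*y**2 - 32 = 0, i.e. 2*(y - 4)*(y + 4) = 0, so they meet at y = -4, 4.
For y in [-4, 4], s = 2*y**2 + 3*y - 34 is on the left; area = ∫[-4,4] (-(2*y**2 - 32)) dy = 512/3.

512/3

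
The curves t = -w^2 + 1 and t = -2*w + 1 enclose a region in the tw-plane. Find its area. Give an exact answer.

Both boundary curves give t as a function of w, so integrate with respect to w. Setting them equal: -w^2 + 2*w = 0, i.e. -w*(w - 2) = 0, so they meet at w = 0, 2.
For w in [0, 2], t = -w^2 + 1 is on the right; area = ∫[0,2] (-w^2 + 2*w) dw = 4/3.

4/3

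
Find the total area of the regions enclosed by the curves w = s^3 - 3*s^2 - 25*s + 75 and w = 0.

Set the curves equal: s^3 - 3*s^2 - 25*s + 75 = 0, so s^3 - 3*s^2 - 25*s + 75 = 0, which factors as (s - 5)*(s - 3)*(s + 5) = 0. The curves meet at s = -5, 3, 5.
On [-5, 3], w = s^3 - 3*s^2 - 25*s + 75 is on top; that piece has area ∫[-5,3] (s^3 - 3*s^2 - 25*s + 75) ds = 512.
On [3, 5], w = 0 is on top; that piece has area ∫[3,5] (-(s^3 - 3*s^2 - 25*s + 75)) ds = 12.
Total enclosed area = 512 + 12 = 524.

524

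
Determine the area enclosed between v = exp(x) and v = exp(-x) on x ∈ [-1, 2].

-4 + exp(-2) + exp(-1) + exp(1) + exp(2)

The difference (exp(x)) - (exp(-x)) = exp(x) - exp(-x) changes sign at x = 0 inside [-1, 2], so split the integral there.
∫[-1,0] (exp(x) - exp(-x)) dx = -exp(1) - exp(-1) + 2; the area of that piece is -2 + exp(-1) + exp(1).
∫[0,2] (exp(x) - exp(-x)) dx = -2 + exp(-2) + exp(2).
Total area = (-2 + exp(-1) + exp(1)) + (-2 + exp(-2) + exp(2)) = -4 + exp(-2) + exp(-1) + exp(1) + exp(2).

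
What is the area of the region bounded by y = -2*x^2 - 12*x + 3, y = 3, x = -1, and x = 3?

232/3

The difference (-2*x^2 - 12*x + 3) - (3) = -2*x^2 - 12*x changes sign at x = 0 inside [-1, 3], so split the integral there.
∫[-1,0] (-2*x^2 - 12*x) dx = 16/3.
∫[0,3] (-2*x^2 - 12*x) dx = -72; the area of that piece is 72.
Total area = 16/3 + 72 = 232/3.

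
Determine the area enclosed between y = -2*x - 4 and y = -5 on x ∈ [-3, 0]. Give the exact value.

On [-3, 0], (-2*x - 4) - (-5) = -2*x + 1 is ≥ 0 throughout, so the area is a single integral of |-2*x + 1|.
∫[-3,0] (-2*x + 1) dx = 12.

12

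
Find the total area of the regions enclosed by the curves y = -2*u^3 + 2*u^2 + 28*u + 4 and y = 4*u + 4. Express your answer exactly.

937/6

Set the curves equal: -2*u^3 + 2*u^2 + 28*u + 4 = 4*u + 4, so -2*u^3 + 2*u^2 + 24*u = 0, which factors as -2*u*(u - 4)*(u + 3) = 0. The curves meet at u = -3, 0, 4.
On [-3, 0], y = 4*u + 4 is on top; that piece has area ∫[-3,0] (-(-2*u^3 + 2*u^2 + 24*u)) du = 99/2.
On [0, 4], y = -2*u^3 + 2*u^2 + 28*u + 4 is on top; that piece has area ∫[0,4] (-2*u^3 + 2*u^2 + 24*u) du = 320/3.
Total enclosed area = 99/2 + 320/3 = 937/6.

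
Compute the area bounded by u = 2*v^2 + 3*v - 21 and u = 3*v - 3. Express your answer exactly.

Both boundary curves give u as a function of v, so integrate with respect to v. Setting them equal: 2*v^2 - 18 = 0, i.e. 2*(v - 3)*(v + 3) = 0, so they meet at v = -3, 3.
For v in [-3, 3], u = 2*v^2 + 3*v - 21 is on the left; area = ∫[-3,3] (-(2*v^2 - 18)) dv = 72.

72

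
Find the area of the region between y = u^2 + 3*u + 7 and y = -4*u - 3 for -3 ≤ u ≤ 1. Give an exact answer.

The difference (u^2 + 3*u + 7) - (-4*u - 3) = u^2 + 7*u + 10 changes sign at u = -2 inside [-3, 1], so split the integral there.
∫[-3,-2] (u^2 + 7*u + 10) du = -7/6; the area of that piece is 7/6.
∫[-2,1] (u^2 + 7*u + 10) du = 45/2.
Total area = 7/6 + 45/2 = 71/3.

71/3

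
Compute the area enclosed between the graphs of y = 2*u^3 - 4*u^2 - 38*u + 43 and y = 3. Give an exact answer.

Set the curves equal: 2*u^3 - 4*u^2 - 38*u + 43 = 3, so 2*u^3 - 4*u^2 - 38*u + 40 = 0, which factors as 2*(u - 5)*(u - 1)*(u + 4) = 0. The curves meet at u = -4, 1, 5.
On [-4, 1], y = 2*u^3 - 4*u^2 - 38*u + 43 is on top; that piece has area ∫[-4,1] (2*u^3 - 4*u^2 - 38*u + 40) du = 1625/6.
On [1, 5], y = 3 is on top; that piece has area ∫[1,5] (-(2*u^3 - 4*u^2 - 38*u + 40)) du = 448/3.
Total enclosed area = 1625/6 + 448/3 = 2521/6.

2521/6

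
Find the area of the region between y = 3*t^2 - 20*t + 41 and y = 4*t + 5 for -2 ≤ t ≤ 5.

The difference (3*t^2 - 20*t + 41) - (4*t + 5) = 3*t^2 - 24*t + 36 changes sign at t = 2 inside [-2, 5], so split the integral there.
∫[-2,2] (3*t^2 - 24*t + 36) dt = 160.
∫[2,5] (3*t^2 - 24*t + 36) dt = -27; the area of that piece is 27.
Total area = 160 + 27 = 187.

187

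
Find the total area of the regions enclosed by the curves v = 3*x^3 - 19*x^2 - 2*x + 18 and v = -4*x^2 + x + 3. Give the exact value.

148

Set the curves equal: 3*x^3 - 19*x^2 - 2*x + 18 = -4*x^2 + x + 3, so 3*x^3 - 15*x^2 - 3*x + 15 = 0, which factors as 3*(x - 5)*(x - 1)*(x + 1) = 0. The curves meet at x = -1, 1, 5.
On [-1, 1], v = 3*x^3 - 19*x^2 - 2*x + 18 is on top; that piece has area ∫[-1,1] (3*x^3 - 15*x^2 - 3*x + 15) dx = 20.
On [1, 5], v = -4*x^2 + x + 3 is on top; that piece has area ∫[1,5] (-(3*x^3 - 15*x^2 - 3*x + 15)) dx = 128.
Total enclosed area = 20 + 128 = 148.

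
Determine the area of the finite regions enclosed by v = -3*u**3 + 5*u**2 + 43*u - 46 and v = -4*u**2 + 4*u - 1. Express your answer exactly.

384

Set the curves equal: -3*u**3 + 5*u**2 + 43*u - 46 = -4*u**2 + 4*u - 1, so -3*u**3 + 9*u**2 + 39*u - 45 = 0, which factors as -3*(u - 5)*(u - 1)*(u + 3) = 0. The curves meet at u = -3, 1, 5.
On [-3, 1], v = -4*u**2 + 4*u - 1 is on top; that piece has area ∫[-3,1] (-(-3*u**3 + 9*u**2 + 39*u - 45)) du = 192.
On [1, 5], v = -3*u**3 + 5*u**2 + 43*u - 46 is on top; that piece has area ∫[1,5] (-3*u**3 + 9*u**2 + 39*u - 45) du = 192.
Total enclosed area = 192 + 192 = 384.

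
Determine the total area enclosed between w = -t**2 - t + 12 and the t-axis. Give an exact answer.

The curve meets the t-axis where -t**2 - t + 12 = 0, i.e. -(t - 3)*(t + 4) = 0, at t = -4, 3.
On [-4, 3] the curve lies above the axis; ∫[-4,3] (-t**2 - t + 12) dt = 343/6, giving area 343/6.

343/6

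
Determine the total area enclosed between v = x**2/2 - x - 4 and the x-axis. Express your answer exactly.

18

The curve meets the x-axis where x**2/2 - x - 4 = 0, i.e. (x - 4)*(x + 2)/2 = 0, at x = -2, 4.
On [-2, 4] the curve lies below the axis; ∫[-2,4] (x**2/2 - x - 4) dx = -18, giving area 18.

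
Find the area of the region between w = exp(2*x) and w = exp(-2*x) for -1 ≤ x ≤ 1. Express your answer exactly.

-2 + exp(-2) + exp(2)

The difference (exp(2*x)) - (exp(-2*x)) = exp(2*x) - exp(-2*x) changes sign at x = 0 inside [-1, 1], so split the integral there.
∫[-1,0] (exp(2*x) - exp(-2*x)) dx = -exp(2)/2 - exp(-2)/2 + 1; the area of that piece is -1 + exp(-2)/2 + exp(2)/2.
∫[0,1] (exp(2*x) - exp(-2*x)) dx = -1 + exp(-2)/2 + exp(2)/2.
Total area = (-1 + exp(-2)/2 + exp(2)/2) + (-1 + exp(-2)/2 + exp(2)/2) = -2 + exp(-2) + exp(2).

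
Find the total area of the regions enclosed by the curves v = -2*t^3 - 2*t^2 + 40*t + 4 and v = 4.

2521/6

Set the curves equal: -2*t^3 - 2*t^2 + 40*t + 4 = 4, so -2*t^3 - 2*t^2 + 40*t = 0, which factors as -2*t*(t - 4)*(t + 5) = 0. The curves meet at t = -5, 0, 4.
On [-5, 0], v = 4 is on top; that piece has area ∫[-5,0] (-(-2*t^3 - 2*t^2 + 40*t)) dt = 1625/6.
On [0, 4], v = -2*t^3 - 2*t^2 + 40*t + 4 is on top; that piece has area ∫[0,4] (-2*t^3 - 2*t^2 + 40*t) dt = 448/3.
Total enclosed area = 1625/6 + 448/3 = 2521/6.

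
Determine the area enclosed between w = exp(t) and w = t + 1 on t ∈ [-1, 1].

-2 - exp(-1) + exp(1)

On [-1, 1], (exp(t)) - (t + 1) = -t + exp(t) - 1 is ≥ 0 throughout, so the area is a single integral of |-t + exp(t) - 1|.
∫[-1,1] (-t + exp(t) - 1) dt = -2 - exp(-1) + exp(1).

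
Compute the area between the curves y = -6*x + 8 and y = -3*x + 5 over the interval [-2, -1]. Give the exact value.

On [-2, -1], (-6*x + 8) - (-3*x + 5) = -3*x + 3 is ≥ 0 throughout, so the area is a single integral of |-3*x + 3|.
∫[-2,-1] (-3*x + 3) dx = 15/2.

15/2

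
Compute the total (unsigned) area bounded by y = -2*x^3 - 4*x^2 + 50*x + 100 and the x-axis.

2459/3

The curve meets the x-axis where -2*x^3 - 4*x^2 + 50*x + 100 = 0, i.e. -2*(x - 5)*(x + 2)*(x + 5) = 0, at x = -5, -2, 5.
On [-5, -2] the curve lies below the axis; ∫[-5,-2] (-2*x^3 - 4*x^2 + 50*x + 100) dx = -153/2, giving area 153/2.
On [-2, 5] the curve lies above the axis; ∫[-2,5] (-2*x^3 - 4*x^2 + 50*x + 100) dx = 4459/6, giving area 4459/6.
Total area = 153/2 + 4459/6 = 2459/3.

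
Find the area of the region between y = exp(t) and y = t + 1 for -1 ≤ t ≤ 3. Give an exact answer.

-8 - exp(-1) + exp(3)

On [-1, 3], (exp(t)) - (t + 1) = -t + exp(t) - 1 is ≥ 0 throughout, so the area is a single integral of |-t + exp(t) - 1|.
∫[-1,3] (-t + exp(t) - 1) dt = -8 - exp(-1) + exp(3).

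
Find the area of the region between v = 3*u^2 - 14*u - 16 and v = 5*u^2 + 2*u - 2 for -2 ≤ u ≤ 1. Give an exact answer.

104/3

The difference (3*u^2 - 14*u - 16) - (5*u^2 + 2*u - 2) = -2*u^2 - 16*u - 14 changes sign at u = -1 inside [-2, 1], so split the integral there.
∫[-2,-1] (-2*u^2 - 16*u - 14) du = 16/3.
∫[-1,1] (-2*u^2 - 16*u - 14) du = -88/3; the area of that piece is 88/3.
Total area = 16/3 + 88/3 = 104/3.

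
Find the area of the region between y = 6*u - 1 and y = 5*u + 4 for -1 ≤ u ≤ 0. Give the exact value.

11/2

On [-1, 0], (6*u - 1) - (5*u + 4) = u - 5 is ≤ 0 throughout, so the area is a single integral of |u - 5|.
∫[-1,0] (u - 5) du = -11/2; the area of that piece is 11/2.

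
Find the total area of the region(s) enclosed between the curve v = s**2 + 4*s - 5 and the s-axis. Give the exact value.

The curve meets the s-axis where s**2 + 4*s - 5 = 0, i.e. (s - 1)*(s + 5) = 0, at s = -5, 1.
On [-5, 1] the curve lies below the axis; ∫[-5,1] (s**2 + 4*s - 5) ds = -36, giving area 36.

36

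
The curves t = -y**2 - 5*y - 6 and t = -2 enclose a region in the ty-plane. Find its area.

Both boundary curves give t as a function of y, so integrate with respect to y. Setting them equal: -y**2 - 5*y - 4 = 0, i.e. -(y + 1)*(y + 4) = 0, so they meet at y = -4, -1.
For y in [-4, -1], t = -y**2 - 5*y - 6 is on the right; area = ∫[-4,-1] (-y**2 - 5*y - 4) dy = 9/2.

9/2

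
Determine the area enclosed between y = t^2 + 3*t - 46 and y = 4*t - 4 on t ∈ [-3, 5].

880/3

On [-3, 5], (t^2 + 3*t - 46) - (4*t - 4) = t^2 - t - 42 is ≤ 0 throughout, so the area is a single integral of |t^2 - t - 42|.
∫[-3,5] (t^2 - t - 42) dt = -880/3; the area of that piece is 880/3.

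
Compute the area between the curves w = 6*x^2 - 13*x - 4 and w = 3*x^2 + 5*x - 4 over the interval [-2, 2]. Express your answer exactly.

72

The difference (6*x^2 - 13*x - 4) - (3*x^2 + 5*x - 4) = 3*x^2 - 18*x changes sign at x = 0 inside [-2, 2], so split the integral there.
∫[-2,0] (3*x^2 - 18*x) dx = 44.
∫[0,2] (3*x^2 - 18*x) dx = -28; the area of that piece is 28.
Total area = 44 + 28 = 72.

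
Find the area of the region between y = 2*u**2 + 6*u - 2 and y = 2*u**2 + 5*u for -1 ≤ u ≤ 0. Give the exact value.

On [-1, 0], (2*u**2 + 6*u - 2) - (2*u**2 + 5*u) = u - 2 is ≤ 0 throughout, so the area is a single integral of |u - 2|.
∫[-1,0] (u - 2) du = -5/2; the area of that piece is 5/2.

5/2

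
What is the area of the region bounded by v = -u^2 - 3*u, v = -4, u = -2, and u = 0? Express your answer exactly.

On [-2, 0], (-u^2 - 3*u) - (-4) = -u^2 - 3*u + 4 is ≥ 0 throughout, so the area is a single integral of |-u^2 - 3*u + 4|.
∫[-2,0] (-u^2 - 3*u + 4) du = 34/3.

34/3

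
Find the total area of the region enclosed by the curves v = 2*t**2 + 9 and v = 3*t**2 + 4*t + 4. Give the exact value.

Set the curves equal: 2*t**2 + 9 = 3*t**2 + 4*t + 4, so -t**2 - 4*t + 5 = 0, which factors as -(t - 1)*(t + 5) = 0. The curves meet at t = -5, 1.
On [-5, 1], v = 2*t**2 + 9 is on top; that piece has area ∫[-5,1] (-t**2 - 4*t + 5) dt = 36.

36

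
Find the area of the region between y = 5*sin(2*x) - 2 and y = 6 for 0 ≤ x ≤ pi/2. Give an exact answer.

-5 + 4*pi

On [0, pi/2], (5*sin(2*x) - 2) - (6) = 5*sin(2*x) - 8 is ≤ 0 throughout, so the area is a single integral of |5*sin(2*x) - 8|.
∫[0,pi/2] (5*sin(2*x) - 8) dx = 5 - 4*pi; the area of that piece is -5 + 4*pi.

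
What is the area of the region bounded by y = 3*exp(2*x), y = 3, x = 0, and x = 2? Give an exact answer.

On [0, 2], (3*exp(2*x)) - (3) = 3*exp(2*x) - 3 is ≥ 0 throughout, so the area is a single integral of |3*exp(2*x) - 3|.
∫[0,2] (3*exp(2*x) - 3) dx = -15/2 + 3*exp(4)/2.

-15/2 + 3*exp(4)/2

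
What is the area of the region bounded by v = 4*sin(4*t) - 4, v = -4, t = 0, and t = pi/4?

2

On [0, pi/4], (4*sin(4*t) - 4) - (-4) = 4*sin(4*t) is ≥ 0 throughout, so the area is a single integral of |4*sin(4*t)|.
∫[0,pi/4] (4*sin(4*t)) dt = 2.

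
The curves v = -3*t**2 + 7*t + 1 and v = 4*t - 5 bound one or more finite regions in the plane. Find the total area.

Set the curves equal: -3*t**2 + 7*t + 1 = 4*t - 5, so -3*t**2 + 3*t + 6 = 0, which factors as -3*(t - 2)*(t + 1) = 0. The curves meet at t = -1, 2.
On [-1, 2], v = -3*t**2 + 7*t + 1 is on top; that piece has area ∫[-1,2] (-3*t**2 + 3*t + 6) dt = 27/2.

27/2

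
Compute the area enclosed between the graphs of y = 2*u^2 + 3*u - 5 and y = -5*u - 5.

64/3

Set the curves equal: 2*u^2 + 3*u - 5 = -5*u - 5, so 2*u^2 + 8*u = 0, which factors as 2*u*(u + 4) = 0. The curves meet at u = -4, 0.
On [-4, 0], y = -5*u - 5 is on top; that piece has area ∫[-4,0] (-(2*u^2 + 8*u)) du = 64/3.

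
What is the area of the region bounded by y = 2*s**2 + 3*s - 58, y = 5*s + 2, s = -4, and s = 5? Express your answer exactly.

423

On [-4, 5], (2*s**2 + 3*s - 58) - (5*s + 2) = 2*s**2 - 2*s - 60 is ≤ 0 throughout, so the area is a single integral of |2*s**2 - 2*s - 60|.
∫[-4,5] (2*s**2 - 2*s - 60) ds = -423; the area of that piece is 423.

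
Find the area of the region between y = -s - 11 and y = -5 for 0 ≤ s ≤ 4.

On [0, 4], (-s - 11) - (-5) = -s - 6 is ≤ 0 throughout, so the area is a single integral of |-s - 6|.
∫[0,4] (-s - 6) ds = -32; the area of that piece is 32.

32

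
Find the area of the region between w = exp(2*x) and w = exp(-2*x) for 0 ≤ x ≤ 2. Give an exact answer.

On [0, 2], (exp(2*x)) - (exp(-2*x)) = exp(2*x) - exp(-2*x) is ≥ 0 throughout, so the area is a single integral of |exp(2*x) - exp(-2*x)|.
∫[0,2] (exp(2*x) - exp(-2*x)) dx = -1 + exp(-4)/2 + exp(4)/2.

-1 + exp(-4)/2 + exp(4)/2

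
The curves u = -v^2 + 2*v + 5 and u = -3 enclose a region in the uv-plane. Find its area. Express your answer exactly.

Both boundary curves give u as a function of v, so integrate with respect to v. Setting them equal: -v^2 + 2*v + 8 = 0, i.e. -(v - 4)*(v + 2) = 0, so they meet at v = -2, 4.
For v in [-2, 4], u = -v^2 + 2*v + 5 is on the right; area = ∫[-2,4] (-v^2 + 2*v + 8) dv = 36.

36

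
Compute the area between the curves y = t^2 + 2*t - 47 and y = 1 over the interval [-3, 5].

On [-3, 5], (t^2 + 2*t - 47) - (1) = t^2 + 2*t - 48 is ≤ 0 throughout, so the area is a single integral of |t^2 + 2*t - 48|.
∫[-3,5] (t^2 + 2*t - 48) dt = -952/3; the area of that piece is 952/3.

952/3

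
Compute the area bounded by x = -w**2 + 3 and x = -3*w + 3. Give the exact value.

9/2

Both boundary curves give x as a function of w, so integrate with respect to w. Setting them equal: -w**2 + 3*w = 0, i.e. -w*(w - 3) = 0, so they meet at w = 0, 3.
For w in [0, 3], x = -w**2 + 3 is on the right; area = ∫[0,3] (-w**2 + 3*w) dw = 9/2.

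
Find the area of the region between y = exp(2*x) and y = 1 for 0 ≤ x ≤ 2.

On [0, 2], (exp(2*x)) - (1) = exp(2*x) - 1 is ≥ 0 throughout, so the area is a single integral of |exp(2*x) - 1|.
∫[0,2] (exp(2*x) - 1) dx = -5/2 + exp(4)/2.

-5/2 + exp(4)/2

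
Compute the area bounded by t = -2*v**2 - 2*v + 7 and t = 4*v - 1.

Both boundary curves give t as a function of v, so integrate with respect to v. Setting them equal: -2*v**2 - 6*v + 8 = 0, i.e. -2*(v - 1)*(v + 4) = 0, so they meet at v = -4, 1.
For v in [-4, 1], t = -2*v**2 - 2*v + 7 is on the right; area = ∫[-4,1] (-2*v**2 - 6*v + 8) dv = 125/3.

125/3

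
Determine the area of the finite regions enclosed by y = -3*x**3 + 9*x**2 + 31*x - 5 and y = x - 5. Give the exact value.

Set the curves equal: -3*x**3 + 9*x**2 + 31*x - 5 = x - 5, so -3*x**3 + 9*x**2 + 30*x = 0, which factors as -3*x*(x - 5)*(x + 2) = 0. The curves meet at x = -2, 0, 5.
On [-2, 0], y = x - 5 is on top; that piece has area ∫[-2,0] (-(-3*x**3 + 9*x**2 + 30*x)) dx = 24.
On [0, 5], y = -3*x**3 + 9*x**2 + 31*x - 5 is on top; that piece has area ∫[0,5] (-3*x**3 + 9*x**2 + 30*x) dx = 1125/4.
Total enclosed area = 24 + 1125/4 = 1221/4.

1221/4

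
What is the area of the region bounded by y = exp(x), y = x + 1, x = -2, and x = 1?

On [-2, 1], (exp(x)) - (x + 1) = -x + exp(x) - 1 is ≥ 0 throughout, so the area is a single integral of |-x + exp(x) - 1|.
∫[-2,1] (-x + exp(x) - 1) dx = -3/2 - exp(-2) + exp(1).

-3/2 - exp(-2) + exp(1)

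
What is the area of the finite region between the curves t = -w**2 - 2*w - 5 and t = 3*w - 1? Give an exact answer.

9/2

Both boundary curves give t as a function of w, so integrate with respect to w. Setting them equal: -w**2 - 5*w - 4 = 0, i.e. -(w + 1)*(w + 4) = 0, so they meet at w = -4, -1.
For w in [-4, -1], t = -w**2 - 2*w - 5 is on the right; area = ∫[-4,-1] (-w**2 - 5*w - 4) dw = 9/2.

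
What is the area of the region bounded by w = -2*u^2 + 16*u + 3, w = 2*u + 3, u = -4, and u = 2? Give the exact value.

The difference (-2*u^2 + 16*u + 3) - (2*u + 3) = -2*u^2 + 14*u changes sign at u = 0 inside [-4, 2], so split the integral there.
∫[-4,0] (-2*u^2 + 14*u) du = -464/3; the area of that piece is 464/3.
∫[0,2] (-2*u^2 + 14*u) du = 68/3.
Total area = 464/3 + 68/3 = 532/3.

532/3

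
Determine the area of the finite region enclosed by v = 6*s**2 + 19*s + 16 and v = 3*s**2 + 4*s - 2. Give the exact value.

1/2

Set the curves equal: 6*s**2 + 19*s + 16 = 3*s**2 + 4*s - 2, so 3*s**2 + 15*s + 18 = 0, which factors as 3*(s + 2)*(s + 3) = 0. The curves meet at s = -3, -2.
On [-3, -2], v = 3*s**2 + 4*s - 2 is on top; that piece has area ∫[-3,-2] (-(3*s**2 + 15*s + 18)) ds = 1/2.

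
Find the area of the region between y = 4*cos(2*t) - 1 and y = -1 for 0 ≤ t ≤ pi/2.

4

The difference (4*cos(2*t) - 1) - (-1) = 4*cos(2*t) changes sign at t = pi/4 inside [0, pi/2], so split the integral there.
∫[0,pi/4] (4*cos(2*t)) dt = 2.
∫[pi/4,pi/2] (4*cos(2*t)) dt = -2; the area of that piece is 2.
Total area = 2 + 2 = 4.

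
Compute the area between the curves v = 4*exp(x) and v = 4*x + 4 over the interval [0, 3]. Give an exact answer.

-34 + 4*exp(3)

On [0, 3], (4*exp(x)) - (4*x + 4) = -4*x + 4*exp(x) - 4 is ≥ 0 throughout, so the area is a single integral of |-4*x + 4*exp(x) - 4|.
∫[0,3] (-4*x + 4*exp(x) - 4) dx = -34 + 4*exp(3).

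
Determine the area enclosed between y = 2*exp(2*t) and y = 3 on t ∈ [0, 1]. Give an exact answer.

The difference (2*exp(2*t)) - (3) = 2*exp(2*t) - 3 changes sign at t = -log(2)/2 + log(3)/2 inside [0, 1], so split the integral there.
∫[0,-log(2)/2 + log(3)/2] (2*exp(2*t) - 3) dt = log(2*sqrt(6)/9) + 1/2; the area of that piece is -1/2 + log(3*sqrt(6)/4).
∫[-log(2)/2 + log(3)/2,1] (2*exp(2*t) - 3) dt = -9/2 - 3*log(2)/2 + 3*log(3)/2 + exp(2).
Total area = (-1/2 + log(3*sqrt(6)/4)) + (-9/2 - 3*log(2)/2 + 3*log(3)/2 + exp(2)) = -5 - 7*log(2)/2 + log(6)/2 + 5*log(3)/2 + exp(2).

-5 - 7*log(2)/2 + log(6)/2 + 5*log(3)/2 + exp(2)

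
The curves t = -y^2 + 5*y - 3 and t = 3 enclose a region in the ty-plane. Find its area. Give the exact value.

Both boundary curves give t as a function of y, so integrate with respect to y. Setting them equal: -y^2 + 5*y - 6 = 0, i.e. -(y - 3)*(y - 2) = 0, so they meet at y = 2, 3.
For y in [2, 3], t = -y^2 + 5*y - 3 is on the right; area = ∫[2,3] (-y^2 + 5*y - 6) dy = 1/6.

1/6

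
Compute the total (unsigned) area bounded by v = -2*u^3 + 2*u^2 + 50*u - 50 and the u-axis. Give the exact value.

The curve meets the u-axis where -2*u^3 + 2*u^2 + 50*u - 50 = 0, i.e. -2*(u - 5)*(u - 1)*(u + 5) = 0, at u = -5, 1, 5.
On [-5, 1] the curve lies below the axis; ∫[-5,1] (-2*u^3 + 2*u^2 + 50*u - 50) du = -504, giving area 504.
On [1, 5] the curve lies above the axis; ∫[1,5] (-2*u^3 + 2*u^2 + 50*u - 50) du = 512/3, giving area 512/3.
Total area = 504 + 512/3 = 2024/3.

2024/3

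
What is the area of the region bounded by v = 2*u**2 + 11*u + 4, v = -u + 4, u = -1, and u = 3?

The difference (2*u**2 + 11*u + 4) - (-u + 4) = 2*u**2 + 12*u changes sign at u = 0 inside [-1, 3], so split the integral there.
∫[-1,0] (2*u**2 + 12*u) du = -16/3; the area of that piece is 16/3.
∫[0,3] (2*u**2 + 12*u) du = 72.
Total area = 16/3 + 72 = 232/3.

232/3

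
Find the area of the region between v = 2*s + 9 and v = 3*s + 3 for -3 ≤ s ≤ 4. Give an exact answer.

77/2

On [-3, 4], (2*s + 9) - (3*s + 3) = -s + 6 is ≥ 0 throughout, so the area is a single integral of |-s + 6|.
∫[-3,4] (-s + 6) ds = 77/2.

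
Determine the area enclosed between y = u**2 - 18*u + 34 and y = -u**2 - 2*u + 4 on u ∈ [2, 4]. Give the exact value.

4

The difference (u**2 - 18*u + 34) - (-u**2 - 2*u + 4) = 2*u**2 - 16*u + 30 changes sign at u = 3 inside [2, 4], so split the integral there.
∫[2,3] (2*u**2 - 16*u + 30) du = 8/3.
∫[3,4] (2*u**2 - 16*u + 30) du = -4/3; the area of that piece is 4/3.
Total area = 8/3 + 4/3 = 4.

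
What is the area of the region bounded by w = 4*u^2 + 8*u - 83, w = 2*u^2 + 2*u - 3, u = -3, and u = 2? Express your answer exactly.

On [-3, 2], (4*u^2 + 8*u - 83) - (2*u^2 + 2*u - 3) = 2*u^2 + 6*u - 80 is ≤ 0 throughout, so the area is a single integral of |2*u^2 + 6*u - 80|.
∫[-3,2] (2*u^2 + 6*u - 80) du = -1175/3; the area of that piece is 1175/3.

1175/3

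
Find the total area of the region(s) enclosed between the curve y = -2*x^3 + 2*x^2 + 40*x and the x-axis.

2521/6

The curve meets the x-axis where -2*x^3 + 2*x^2 + 40*x = 0, i.e. -2*x*(x - 5)*(x + 4) = 0, at x = -4, 0, 5.
On [-4, 0] the curve lies below the axis; ∫[-4,0] (-2*x^3 + 2*x^2 + 40*x) dx = -448/3, giving area 448/3.
On [0, 5] the curve lies above the axis; ∫[0,5] (-2*x^3 + 2*x^2 + 40*x) dx = 1625/6, giving area 1625/6.
Total area = 448/3 + 1625/6 = 2521/6.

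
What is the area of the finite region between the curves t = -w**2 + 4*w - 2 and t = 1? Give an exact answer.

4/3

Both boundary curves give t as a function of w, so integrate with respect to w. Setting them equal: -w**2 + 4*w - 3 = 0, i.e. -(w - 3)*(w - 1) = 0, so they meet at w = 1, 3.
For w in [1, 3], t = -w**2 + 4*w - 2 is on the right; area = ∫[1,3] (-w**2 + 4*w - 3) dw = 4/3.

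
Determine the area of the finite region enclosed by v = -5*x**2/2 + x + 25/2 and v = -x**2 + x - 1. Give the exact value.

Set the curves equal: -5*x**2/2 + x + 25/2 = -x**2 + x - 1, so -3*x**2/2 + 27/2 = 0, which factors as -3*(x - 3)*(x + 3)/2 = 0. The curves meet at x = -3, 3.
On [-3, 3], v = -5*x**2/2 + x + 25/2 is on top; that piece has area ∫[-3,3] (-3*x**2/2 + 27/2) dx = 54.

54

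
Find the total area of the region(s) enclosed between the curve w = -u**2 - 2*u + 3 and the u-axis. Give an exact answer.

32/3

The curve meets the u-axis where -u**2 - 2*u + 3 = 0, i.e. -(u - 1)*(u + 3) = 0, at u = -3, 1.
On [-3, 1] the curve lies above the axis; ∫[-3,1] (-u**2 - 2*u + 3) du = 32/3, giving area 32/3.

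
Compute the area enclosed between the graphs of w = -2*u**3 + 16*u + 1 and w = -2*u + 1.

81

Set the curves equal: -2*u**3 + 16*u + 1 = -2*u + 1, so -2*u**3 + 18*u = 0, which factors as -2*u*(u - 3)*(u + 3) = 0. The curves meet at u = -3, 0, 3.
On [-3, 0], w = -2*u + 1 is on top; that piece has area ∫[-3,0] (-(-2*u**3 + 18*u)) du = 81/2.
On [0, 3], w = -2*u**3 + 16*u + 1 is on top; that piece has area ∫[0,3] (-2*u**3 + 18*u) du = 81/2.
Total enclosed area = 81/2 + 81/2 = 81.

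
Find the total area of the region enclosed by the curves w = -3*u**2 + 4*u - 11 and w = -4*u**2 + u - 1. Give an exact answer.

343/6

Set the curves equal: -3*u**2 + 4*u - 11 = -4*u**2 + u - 1, so u**2 + 3*u - 10 = 0, which factors as (u - 2)*(u + 5) = 0. The curves meet at u = -5, 2.
On [-5, 2], w = -4*u**2 + u - 1 is on top; that piece has area ∫[-5,2] (-(u**2 + 3*u - 10)) du = 343/6.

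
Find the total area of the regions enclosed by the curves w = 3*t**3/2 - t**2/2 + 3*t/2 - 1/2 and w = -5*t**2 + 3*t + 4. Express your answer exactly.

12

Set the curves equal: 3*t**3/2 - t**2/2 + 3*t/2 - 1/2 = -5*t**2 + 3*t + 4, so 3*t**3/2 + 9*t**2/2 - 3*t/2 - 9/2 = 0, which factors as 3*(t - 1)*(t + 1)*(t + 3)/2 = 0. The curves meet at t = -3, -1, 1.
On [-3, -1], w = 3*t**3/2 - t**2/2 + 3*t/2 - 1/2 is on top; that piece has area ∫[-3,-1] (3*t**3/2 + 9*t**2/2 - 3*t/2 - 9/2) dt = 6.
On [-1, 1], w = -5*t**2 + 3*t + 4 is on top; that piece has area ∫[-1,1] (-(3*t**3/2 + 9*t**2/2 - 3*t/2 - 9/2)) dt = 6.
Total enclosed area = 6 + 6 = 12.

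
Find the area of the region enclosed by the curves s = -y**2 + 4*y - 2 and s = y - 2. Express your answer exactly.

Both boundary curves give s as a function of y, so integrate with respect to y. Setting them equal: -y**2 + 3*y = 0, i.e. -y*(y - 3) = 0, so they meet at y = 0, 3.
For y in [0, 3], s = -y**2 + 4*y - 2 is on the right; area = ∫[0,3] (-y**2 + 3*y) dy = 9/2.

9/2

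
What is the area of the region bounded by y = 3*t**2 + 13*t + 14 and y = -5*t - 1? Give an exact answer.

Set the curves equal: 3*t**2 + 13*t + 14 = -5*t - 1, so 3*t**2 + 18*t + 15 = 0, which factors as 3*(t + 1)*(t + 5) = 0. The curves meet at t = -5, -1.
On [-5, -1], y = -5*t - 1 is on top; that piece has area ∫[-5,-1] (-(3*t**2 + 18*t + 15)) dt = 32.

32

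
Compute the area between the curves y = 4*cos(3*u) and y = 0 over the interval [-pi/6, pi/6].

8/3

On [-pi/6, pi/6], (4*cos(3*u)) - (0) = 4*cos(3*u) is ≥ 0 throughout, so the area is a single integral of |4*cos(3*u)|.
∫[-pi/6,pi/6] (4*cos(3*u)) du = 8/3.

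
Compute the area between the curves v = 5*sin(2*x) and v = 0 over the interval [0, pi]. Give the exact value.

10

The difference (5*sin(2*x)) - (0) = 5*sin(2*x) changes sign at x = pi/2 inside [0, pi], so split the integral there.
∫[0,pi/2] (5*sin(2*x)) dx = 5.
∫[pi/2,pi] (5*sin(2*x)) dx = -5; the area of that piece is 5.
Total area = 5 + 5 = 10.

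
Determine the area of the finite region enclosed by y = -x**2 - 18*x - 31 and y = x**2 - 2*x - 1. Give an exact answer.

8/3

Set the curves equal: -x**2 - 18*x - 31 = x**2 - 2*x - 1, so -2*x**2 - 16*x - 30 = 0, which factors as -2*(x + 3)*(x + 5) = 0. The curves meet at x = -5, -3.
On [-5, -3], y = -x**2 - 18*x - 31 is on top; that piece has area ∫[-5,-3] (-2*x**2 - 16*x - 30) dx = 8/3.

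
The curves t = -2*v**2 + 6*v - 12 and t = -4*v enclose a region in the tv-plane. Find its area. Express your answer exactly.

1/3

Both boundary curves give t as a function of v, so integrate with respect to v. Setting them equal: -2*v**2 + 10*v - 12 = 0, i.e. -2*(v - 3)*(v - 2) = 0, so they meet at v = 2, 3.
For v in [2, 3], t = -2*v**2 + 6*v - 12 is on the right; area = ∫[2,3] (-2*v**2 + 10*v - 12) dv = 1/3.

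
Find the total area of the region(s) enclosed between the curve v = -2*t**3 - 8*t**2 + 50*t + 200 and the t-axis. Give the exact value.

The curve meets the t-axis where -2*t**3 - 8*t**2 + 50*t + 200 = 0, i.e. -2*(t - 5)*(t + 4)*(t + 5) = 0, at t = -5, -4, 5.
On [-5, -4] the curve lies below the axis; ∫[-5,-4] (-2*t**3 - 8*t**2 + 50*t + 200) dt = -19/6, giving area 19/6.
On [-4, 5] the curve lies above the axis; ∫[-4,5] (-2*t**3 - 8*t**2 + 50*t + 200) dt = 2673/2, giving area 2673/2.
Total area = 19/6 + 2673/2 = 4019/3.

4019/3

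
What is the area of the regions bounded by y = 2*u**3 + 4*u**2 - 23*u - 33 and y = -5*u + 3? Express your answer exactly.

443/3

Set the curves equal: 2*u**3 + 4*u**2 - 23*u - 33 = -5*u + 3, so 2*u**3 + 4*u**2 - 18*u - 36 = 0, which factors as 2*(u - 3)*(u + 2)*(u + 3) = 0. The curves meet at u = -3, -2, 3.
On [-3, -2], y = 2*u**3 + 4*u**2 - 23*u - 33 is on top; that piece has area ∫[-3,-2] (2*u**3 + 4*u**2 - 18*u - 36) du = 11/6.
On [-2, 3], y = -5*u + 3 is on top; that piece has area ∫[-2,3] (-(2*u**3 + 4*u**2 - 18*u - 36)) du = 875/6.
Total enclosed area = 11/6 + 875/6 = 443/3.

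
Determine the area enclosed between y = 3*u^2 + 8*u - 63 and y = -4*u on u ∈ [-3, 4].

340

The difference (3*u^2 + 8*u - 63) - (-4*u) = 3*u^2 + 12*u - 63 changes sign at u = 3 inside [-3, 4], so split the integral there.
∫[-3,3] (3*u^2 + 12*u - 63) du = -324; the area of that piece is 324.
∫[3,4] (3*u^2 + 12*u - 63) du = 16.
Total area = 324 + 16 = 340.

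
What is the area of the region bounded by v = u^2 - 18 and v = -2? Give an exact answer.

Set the curves equal: u^2 - 18 = -2, so u^2 - 16 = 0, which factors as (u - 4)*(u + 4) = 0. The curves meet at u = -4, 4.
On [-4, 4], v = -2 is on top; that piece has area ∫[-4,4] (-(u^2 - 16)) du = 256/3.

256/3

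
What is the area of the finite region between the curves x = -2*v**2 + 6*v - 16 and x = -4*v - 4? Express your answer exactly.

1/3

Both boundary curves give x as a function of v, so integrate with respect to v. Setting them equal: -2*v**2 + 10*v - 12 = 0, i.e. -2*(v - 3)*(v - 2) = 0, so they meet at v = 2, 3.
For v in [2, 3], x = -2*v**2 + 6*v - 16 is on the right; area = ∫[2,3] (-2*v**2 + 10*v - 12) dv = 1/3.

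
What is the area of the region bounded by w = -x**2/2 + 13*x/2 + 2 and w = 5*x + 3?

Set the curves equal: -x**2/2 + 13*x/2 + 2 = 5*x + 3, so -x**2/2 + 3*x/2 - 1 = 0, which factors as -(x - 2)*(x - 1)/2 = 0. The curves meet at x = 1, 2.
On [1, 2], w = -x**2/2 + 13*x/2 + 2 is on top; that piece has area ∫[1,2] (-x**2/2 + 3*x/2 - 1) dx = 1/12.

1/12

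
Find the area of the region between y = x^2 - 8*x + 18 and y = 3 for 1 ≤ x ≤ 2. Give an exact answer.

On [1, 2], (x^2 - 8*x + 18) - (3) = x^2 - 8*x + 15 is ≥ 0 throughout, so the area is a single integral of |x^2 - 8*x + 15|.
∫[1,2] (x^2 - 8*x + 15) dx = 16/3.

16/3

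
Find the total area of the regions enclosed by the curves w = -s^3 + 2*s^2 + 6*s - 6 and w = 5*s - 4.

37/12

Set the curves equal: -s^3 + 2*s^2 + 6*s - 6 = 5*s - 4, so -s^3 + 2*s^2 + s - 2 = 0, which factors as -(s - 2)*(s - 1)*(s + 1) = 0. The curves meet at s = -1, 1, 2.
On [-1, 1], w = 5*s - 4 is on top; that piece has area ∫[-1,1] (-(-s^3 + 2*s^2 + s - 2)) ds = 8/3.
On [1, 2], w = -s^3 + 2*s^2 + 6*s - 6 is on top; that piece has area ∫[1,2] (-s^3 + 2*s^2 + s - 2) ds = 5/12.
Total enclosed area = 8/3 + 5/12 = 37/12.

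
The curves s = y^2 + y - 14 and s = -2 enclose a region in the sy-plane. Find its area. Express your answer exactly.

Both boundary curves give s as a function of y, so integrate with respect to y. Setting them equal: y^2 + y - 12 = 0, i.e. (y - 3)*(y + 4) = 0, so they meet at y = -4, 3.
For y in [-4, 3], s = y^2 + y - 14 is on the left; area = ∫[-4,3] (-(y^2 + y - 12)) dy = 343/6.

343/6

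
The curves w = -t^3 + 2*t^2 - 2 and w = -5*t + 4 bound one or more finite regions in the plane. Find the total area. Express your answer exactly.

253/12

Set the curves equal: -t^3 + 2*t^2 - 2 = -5*t + 4, so -t^3 + 2*t^2 + 5*t - 6 = 0, which factors as -(t - 3)*(t - 1)*(t + 2) = 0. The curves meet at t = -2, 1, 3.
On [-2, 1], w = -5*t + 4 is on top; that piece has area ∫[-2,1] (-(-t^3 + 2*t^2 + 5*t - 6)) dt = 63/4.
On [1, 3], w = -t^3 + 2*t^2 - 2 is on top; that piece has area ∫[1,3] (-t^3 + 2*t^2 + 5*t - 6) dt = 16/3.
Total enclosed area = 63/4 + 16/3 = 253/12.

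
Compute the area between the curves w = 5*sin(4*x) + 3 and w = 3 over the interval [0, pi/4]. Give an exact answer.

5/2

On [0, pi/4], (5*sin(4*x) + 3) - (3) = 5*sin(4*x) is ≥ 0 throughout, so the area is a single integral of |5*sin(4*x)|.
∫[0,pi/4] (5*sin(4*x)) dx = 5/2.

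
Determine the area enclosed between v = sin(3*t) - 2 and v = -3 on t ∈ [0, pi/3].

2/3 + pi/3

On [0, pi/3], (sin(3*t) - 2) - (-3) = sin(3*t) + 1 is ≥ 0 throughout, so the area is a single integral of |sin(3*t) + 1|.
∫[0,pi/3] (sin(3*t) + 1) dt = 2/3 + pi/3.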